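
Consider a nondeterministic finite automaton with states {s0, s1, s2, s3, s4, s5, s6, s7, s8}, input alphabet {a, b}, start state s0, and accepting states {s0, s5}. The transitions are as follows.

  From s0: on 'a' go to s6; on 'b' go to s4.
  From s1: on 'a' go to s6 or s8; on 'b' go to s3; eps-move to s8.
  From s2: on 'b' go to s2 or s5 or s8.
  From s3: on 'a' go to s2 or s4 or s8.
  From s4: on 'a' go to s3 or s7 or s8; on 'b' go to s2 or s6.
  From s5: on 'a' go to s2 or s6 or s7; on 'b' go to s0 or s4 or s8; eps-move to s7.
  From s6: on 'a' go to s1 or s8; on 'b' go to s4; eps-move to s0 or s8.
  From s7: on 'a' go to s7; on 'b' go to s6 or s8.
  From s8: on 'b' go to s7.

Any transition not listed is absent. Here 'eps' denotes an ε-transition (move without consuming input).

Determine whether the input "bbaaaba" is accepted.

Start in {s0}.
Read 'b': {s0} → {s4}.
Read 'b': {s4} → {s0, s2, s6, s8}.
Read 'a': {s0, s2, s6, s8} → {s0, s1, s6, s8}.
Read 'a': {s0, s1, s6, s8} → {s0, s1, s6, s8}.
Read 'a': {s0, s1, s6, s8} → {s0, s1, s6, s8}.
Read 'b': {s0, s1, s6, s8} → {s3, s4, s7}.
Read 'a': {s3, s4, s7} → {s2, s3, s4, s7, s8}.
The final set {s2, s3, s4, s7, s8} contains no accepting state.

No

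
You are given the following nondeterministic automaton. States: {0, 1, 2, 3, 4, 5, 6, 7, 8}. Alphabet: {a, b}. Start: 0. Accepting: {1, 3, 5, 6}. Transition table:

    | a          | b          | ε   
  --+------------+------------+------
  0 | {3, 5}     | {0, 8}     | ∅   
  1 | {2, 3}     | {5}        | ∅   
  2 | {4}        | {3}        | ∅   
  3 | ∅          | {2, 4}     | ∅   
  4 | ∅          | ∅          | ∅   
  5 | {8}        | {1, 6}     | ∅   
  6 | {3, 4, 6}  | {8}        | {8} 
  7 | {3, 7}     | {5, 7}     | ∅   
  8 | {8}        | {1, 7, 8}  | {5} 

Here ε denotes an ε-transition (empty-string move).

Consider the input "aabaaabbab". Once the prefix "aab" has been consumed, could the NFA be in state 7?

Yes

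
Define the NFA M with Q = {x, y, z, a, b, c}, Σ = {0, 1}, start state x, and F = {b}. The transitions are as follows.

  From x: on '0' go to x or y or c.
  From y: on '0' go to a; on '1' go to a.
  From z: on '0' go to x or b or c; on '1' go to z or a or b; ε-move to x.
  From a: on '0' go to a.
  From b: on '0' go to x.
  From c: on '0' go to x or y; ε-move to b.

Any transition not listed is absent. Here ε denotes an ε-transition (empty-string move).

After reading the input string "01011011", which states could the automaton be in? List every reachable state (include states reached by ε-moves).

∅

Start in {x}.
Read '0': {x} → {x, y, b, c}.
Read '1': {x, y, b, c} → {a}.
Read '0': {a} → {a}.
Read '1': {a} → ∅.
The set is empty and remains empty for the remaining 4 symbols.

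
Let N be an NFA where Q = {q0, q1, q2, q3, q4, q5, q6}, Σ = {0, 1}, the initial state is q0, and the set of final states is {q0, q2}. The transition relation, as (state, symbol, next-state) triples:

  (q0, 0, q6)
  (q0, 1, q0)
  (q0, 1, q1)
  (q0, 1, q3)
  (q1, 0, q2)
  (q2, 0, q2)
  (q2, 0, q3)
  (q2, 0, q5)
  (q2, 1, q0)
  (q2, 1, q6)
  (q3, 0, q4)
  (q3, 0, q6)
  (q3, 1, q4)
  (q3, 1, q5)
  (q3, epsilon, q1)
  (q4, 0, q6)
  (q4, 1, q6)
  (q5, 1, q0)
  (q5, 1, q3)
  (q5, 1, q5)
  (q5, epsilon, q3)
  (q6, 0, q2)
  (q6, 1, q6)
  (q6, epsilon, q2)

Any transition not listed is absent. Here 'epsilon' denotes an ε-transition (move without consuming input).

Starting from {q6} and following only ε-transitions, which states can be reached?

{q2, q6}

Begin with {q6}.
ε-move q6 → q2; add q2.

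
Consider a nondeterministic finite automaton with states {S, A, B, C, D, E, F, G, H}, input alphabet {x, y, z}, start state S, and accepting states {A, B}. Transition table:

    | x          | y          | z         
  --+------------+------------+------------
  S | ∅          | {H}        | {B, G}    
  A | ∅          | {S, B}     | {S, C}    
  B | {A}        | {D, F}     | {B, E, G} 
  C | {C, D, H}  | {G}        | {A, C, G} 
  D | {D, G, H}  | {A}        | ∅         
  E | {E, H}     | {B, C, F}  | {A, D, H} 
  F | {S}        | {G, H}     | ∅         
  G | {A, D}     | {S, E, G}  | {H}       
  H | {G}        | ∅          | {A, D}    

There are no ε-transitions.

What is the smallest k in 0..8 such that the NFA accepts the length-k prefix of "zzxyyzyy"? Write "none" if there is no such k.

1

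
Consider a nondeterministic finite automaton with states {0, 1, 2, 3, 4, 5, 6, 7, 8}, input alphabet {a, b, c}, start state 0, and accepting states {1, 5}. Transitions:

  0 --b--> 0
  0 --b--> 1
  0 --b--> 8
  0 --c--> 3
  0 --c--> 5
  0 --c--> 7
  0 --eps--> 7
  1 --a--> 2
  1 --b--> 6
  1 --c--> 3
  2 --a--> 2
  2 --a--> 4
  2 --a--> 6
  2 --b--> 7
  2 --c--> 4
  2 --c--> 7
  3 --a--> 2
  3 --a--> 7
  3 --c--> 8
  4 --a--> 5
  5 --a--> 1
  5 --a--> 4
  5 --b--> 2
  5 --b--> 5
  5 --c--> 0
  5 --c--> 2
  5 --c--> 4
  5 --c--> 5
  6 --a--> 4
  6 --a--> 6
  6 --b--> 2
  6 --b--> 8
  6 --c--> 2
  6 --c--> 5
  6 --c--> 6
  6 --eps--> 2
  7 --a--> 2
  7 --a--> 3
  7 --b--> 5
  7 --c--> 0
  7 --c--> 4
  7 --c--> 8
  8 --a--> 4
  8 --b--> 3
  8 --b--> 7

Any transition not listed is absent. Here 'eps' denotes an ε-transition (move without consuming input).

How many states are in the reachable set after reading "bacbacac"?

Start: ε-closure({0}) = {0, 7}.
Read 'b': {0, 7} → {0, 1, 5, 7, 8}.
Read 'a': {0, 1, 5, 7, 8} → {1, 2, 3, 4}.
Read 'c': {1, 2, 3, 4} → {3, 4, 7, 8}.
Read 'b': {3, 4, 7, 8} → {3, 5, 7}.
Read 'a': {3, 5, 7} → {1, 2, 3, 4, 7}.
Read 'c': {1, 2, 3, 4, 7} → {0, 3, 4, 7, 8}.
Read 'a': {0, 3, 4, 7, 8} → {2, 3, 4, 5, 7}.
Read 'c': {2, 3, 4, 5, 7} → {0, 2, 4, 5, 7, 8}.
That set has 6 states.

6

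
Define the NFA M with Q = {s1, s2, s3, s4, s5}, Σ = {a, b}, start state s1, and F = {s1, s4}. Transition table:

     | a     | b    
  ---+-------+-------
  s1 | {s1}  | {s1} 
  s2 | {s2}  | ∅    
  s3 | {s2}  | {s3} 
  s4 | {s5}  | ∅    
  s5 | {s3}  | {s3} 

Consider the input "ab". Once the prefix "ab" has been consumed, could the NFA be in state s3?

No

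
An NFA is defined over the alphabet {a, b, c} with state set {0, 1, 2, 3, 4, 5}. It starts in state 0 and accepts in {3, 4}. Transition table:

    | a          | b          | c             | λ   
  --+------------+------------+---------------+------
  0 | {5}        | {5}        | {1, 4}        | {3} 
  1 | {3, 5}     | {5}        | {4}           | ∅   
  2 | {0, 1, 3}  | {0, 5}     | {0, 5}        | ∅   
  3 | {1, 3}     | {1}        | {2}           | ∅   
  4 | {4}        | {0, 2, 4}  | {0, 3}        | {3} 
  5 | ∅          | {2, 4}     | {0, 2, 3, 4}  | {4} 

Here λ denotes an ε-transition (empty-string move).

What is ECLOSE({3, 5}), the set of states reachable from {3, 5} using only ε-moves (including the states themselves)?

{3, 4, 5}

Begin with {3, 5}.
ε-move 5 → 4; add 4.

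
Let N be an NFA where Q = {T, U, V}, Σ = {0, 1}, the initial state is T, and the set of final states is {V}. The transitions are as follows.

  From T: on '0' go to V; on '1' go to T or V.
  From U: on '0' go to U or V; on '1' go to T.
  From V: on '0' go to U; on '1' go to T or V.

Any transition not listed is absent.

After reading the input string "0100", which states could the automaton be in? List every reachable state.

Start in {T}.
Read '0': T→{V}; now {V}.
Read '1': V→{T, V}; now {T, V}.
Read '0': T→{V}, V→{U}; now {U, V}.
Read '0': U→{U, V}, V→{U}; now {U, V}.

{U, V}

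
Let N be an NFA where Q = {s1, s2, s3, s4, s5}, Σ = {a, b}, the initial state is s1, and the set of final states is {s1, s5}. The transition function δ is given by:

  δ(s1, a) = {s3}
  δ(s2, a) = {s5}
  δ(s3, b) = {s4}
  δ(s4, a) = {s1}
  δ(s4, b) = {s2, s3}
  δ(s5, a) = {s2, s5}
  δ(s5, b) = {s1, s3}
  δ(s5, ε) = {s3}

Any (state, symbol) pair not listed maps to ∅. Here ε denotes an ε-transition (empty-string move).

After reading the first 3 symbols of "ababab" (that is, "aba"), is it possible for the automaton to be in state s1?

Start in {s1}.
Read 'a': {s1} → {s3}.
Read 'b': {s3} → {s4}.
Read 'a': {s4} → {s1}.
State s1 is in {s1}.

Yes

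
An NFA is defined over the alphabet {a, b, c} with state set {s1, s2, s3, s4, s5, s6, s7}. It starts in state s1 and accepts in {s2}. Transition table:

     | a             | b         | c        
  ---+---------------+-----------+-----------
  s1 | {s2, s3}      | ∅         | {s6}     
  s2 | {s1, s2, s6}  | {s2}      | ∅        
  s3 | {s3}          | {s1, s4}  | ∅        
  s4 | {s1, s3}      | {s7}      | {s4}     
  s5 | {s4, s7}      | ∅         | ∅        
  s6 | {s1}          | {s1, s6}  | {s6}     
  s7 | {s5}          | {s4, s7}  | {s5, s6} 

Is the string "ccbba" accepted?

Yes

Start in {s1}.
Read 'c': s1→{s6}; now {s6}.
Read 'c': s6→{s6}; now {s6}.
Read 'b': s6→{s1, s6}; now {s1, s6}.
Read 'b': s1→∅, s6→{s1, s6}; now {s1, s6}.
Read 'a': s1→{s2, s3}, s6→{s1}; now {s1, s2, s3}.
The final set {s1, s2, s3} contains the accepting state s2.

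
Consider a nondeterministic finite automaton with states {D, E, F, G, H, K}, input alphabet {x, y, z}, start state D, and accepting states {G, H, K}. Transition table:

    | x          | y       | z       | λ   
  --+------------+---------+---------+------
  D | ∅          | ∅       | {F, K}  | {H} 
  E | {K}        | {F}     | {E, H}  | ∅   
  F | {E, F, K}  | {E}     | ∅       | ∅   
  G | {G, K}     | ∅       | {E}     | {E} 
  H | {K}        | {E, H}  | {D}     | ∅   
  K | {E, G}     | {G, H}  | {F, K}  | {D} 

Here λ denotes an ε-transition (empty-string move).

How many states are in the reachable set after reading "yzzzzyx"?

6

Start: ε-closure({D}) = {D, H}.
Read 'y': {D, H} → {E, H}.
Read 'z': {E, H} → {D, E, H}.
Read 'z': {D, E, H} → {D, E, F, H, K}.
Read 'z': {D, E, F, H, K} → {D, E, F, H, K}.
Read 'z': {D, E, F, H, K} → {D, E, F, H, K}.
Read 'y': {D, E, F, H, K} → {E, F, G, H}.
Read 'x': {E, F, G, H} → {D, E, F, G, H, K}.
That set has 6 states.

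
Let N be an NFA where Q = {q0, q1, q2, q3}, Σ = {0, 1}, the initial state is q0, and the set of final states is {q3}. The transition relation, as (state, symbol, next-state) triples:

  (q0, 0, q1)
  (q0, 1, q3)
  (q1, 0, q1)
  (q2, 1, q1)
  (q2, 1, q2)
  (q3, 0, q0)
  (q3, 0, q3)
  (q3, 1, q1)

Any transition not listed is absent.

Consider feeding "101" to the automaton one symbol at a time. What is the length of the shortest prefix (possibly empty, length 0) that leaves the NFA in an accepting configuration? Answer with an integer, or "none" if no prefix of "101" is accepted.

1

Start in {q0}.
Read '1': q0→{q3}; now {q3}.
None of the earlier sets intersect F, but {q3} does.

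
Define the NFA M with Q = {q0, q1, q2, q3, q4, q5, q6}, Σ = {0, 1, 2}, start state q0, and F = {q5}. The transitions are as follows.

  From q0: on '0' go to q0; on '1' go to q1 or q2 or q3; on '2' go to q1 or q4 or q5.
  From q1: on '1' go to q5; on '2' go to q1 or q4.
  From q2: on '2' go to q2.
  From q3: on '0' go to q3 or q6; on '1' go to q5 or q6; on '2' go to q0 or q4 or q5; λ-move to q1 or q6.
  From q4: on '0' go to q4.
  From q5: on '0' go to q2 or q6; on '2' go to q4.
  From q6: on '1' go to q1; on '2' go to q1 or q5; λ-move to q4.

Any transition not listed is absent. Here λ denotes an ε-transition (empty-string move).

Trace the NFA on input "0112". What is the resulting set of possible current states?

Start in {q0}.
Read '0': q0→{q0}; now {q0}.
Read '1': q0→{q1, q2, q3}; union {q1, q2, q3}; ε-closure = {q1, q2, q3, q4, q6}.
Read '1': q1→{q5}, q2→∅, q3→{q5, q6}, q4→∅, q6→{q1}; union {q1, q5, q6}; ε-closure = {q1, q4, q5, q6}.
Read '2': q1→{q1, q4}, q4→∅, q5→{q4}, q6→{q1, q5}; now {q1, q4, q5}.

{q1, q4, q5}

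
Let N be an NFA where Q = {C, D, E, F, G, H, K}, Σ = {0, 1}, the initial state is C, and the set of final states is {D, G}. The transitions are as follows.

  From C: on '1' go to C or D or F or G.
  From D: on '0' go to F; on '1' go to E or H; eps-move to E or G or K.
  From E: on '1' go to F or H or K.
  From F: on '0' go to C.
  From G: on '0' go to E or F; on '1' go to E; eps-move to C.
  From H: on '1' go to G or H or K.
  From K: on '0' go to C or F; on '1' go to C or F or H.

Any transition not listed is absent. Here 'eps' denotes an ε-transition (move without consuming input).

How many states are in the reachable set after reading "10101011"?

Start in {C}.
Read '1': C→{C, D, F, G}; union {C, D, F, G}; ε-closure = {C, D, E, F, G, K}.
Read '0': C→∅, D→{F}, E→∅, F→{C}, G→{E, F}, K→{C, F}; now {C, E, F}.
Read '1': C→{C, D, F, G}, E→{F, H, K}, F→∅; union {C, D, F, G, H, K}; ε-closure = {C, D, E, F, G, H, K}.
Read '0': C→∅, D→{F}, E→∅, F→{C}, G→{E, F}, H→∅, K→{C, F}; now {C, E, F}.
Read '1': C→{C, D, F, G}, E→{F, H, K}, F→∅; union {C, D, F, G, H, K}; ε-closure = {C, D, E, F, G, H, K}.
Read '0': C→∅, D→{F}, E→∅, F→{C}, G→{E, F}, H→∅, K→{C, F}; now {C, E, F}.
Read '1': C→{C, D, F, G}, E→{F, H, K}, F→∅; union {C, D, F, G, H, K}; ε-closure = {C, D, E, F, G, H, K}.
Read '1': C→{C, D, F, G}, D→{E, H}, E→{F, H, K}, F→∅, G→{E}, H→{G, H, K}, K→{C, F, H}; now {C, D, E, F, G, H, K}.
That set has 7 states.

7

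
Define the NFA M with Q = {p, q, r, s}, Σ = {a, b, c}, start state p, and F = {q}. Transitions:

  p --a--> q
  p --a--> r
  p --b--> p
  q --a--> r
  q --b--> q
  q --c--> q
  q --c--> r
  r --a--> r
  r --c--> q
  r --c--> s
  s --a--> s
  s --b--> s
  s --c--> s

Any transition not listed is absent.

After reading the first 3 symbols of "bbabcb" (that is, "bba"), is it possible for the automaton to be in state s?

No

Start in {p}.
Read 'b': {p} → {p}.
Read 'b': {p} → {p}.
Read 'a': {p} → {q, r}.
State s is not in {q, r}.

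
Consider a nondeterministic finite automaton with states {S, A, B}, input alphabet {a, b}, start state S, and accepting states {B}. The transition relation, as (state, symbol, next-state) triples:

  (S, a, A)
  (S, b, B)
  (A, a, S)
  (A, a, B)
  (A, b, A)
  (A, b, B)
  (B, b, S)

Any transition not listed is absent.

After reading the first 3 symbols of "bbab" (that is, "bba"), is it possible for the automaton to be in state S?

No

Start in {S}.
Read 'b': S→{B}; now {B}.
Read 'b': B→{S}; now {S}.
Read 'a': S→{A}; now {A}.
State S is not in {A}.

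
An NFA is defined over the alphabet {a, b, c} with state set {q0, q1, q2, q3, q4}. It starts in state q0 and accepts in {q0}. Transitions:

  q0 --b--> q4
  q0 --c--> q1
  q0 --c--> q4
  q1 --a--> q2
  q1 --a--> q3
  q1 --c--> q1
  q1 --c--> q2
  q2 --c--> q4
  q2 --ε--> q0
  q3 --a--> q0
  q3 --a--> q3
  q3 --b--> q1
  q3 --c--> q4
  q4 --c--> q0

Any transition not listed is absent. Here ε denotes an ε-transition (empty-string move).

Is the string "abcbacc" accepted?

Start in {q0}.
Read 'a': q0→∅; now ∅.
The set is empty and remains empty for the remaining 6 symbols.
The final set ∅ contains no accepting state.

No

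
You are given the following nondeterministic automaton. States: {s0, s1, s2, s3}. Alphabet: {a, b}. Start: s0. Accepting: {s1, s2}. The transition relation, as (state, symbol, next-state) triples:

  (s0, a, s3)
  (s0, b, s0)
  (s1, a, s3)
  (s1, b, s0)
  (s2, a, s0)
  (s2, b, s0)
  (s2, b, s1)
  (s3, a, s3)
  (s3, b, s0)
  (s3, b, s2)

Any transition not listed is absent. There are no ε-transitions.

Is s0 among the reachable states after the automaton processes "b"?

Yes

Start in {s0}.
Read 'b': {s0} → {s0}.
State s0 is in {s0}.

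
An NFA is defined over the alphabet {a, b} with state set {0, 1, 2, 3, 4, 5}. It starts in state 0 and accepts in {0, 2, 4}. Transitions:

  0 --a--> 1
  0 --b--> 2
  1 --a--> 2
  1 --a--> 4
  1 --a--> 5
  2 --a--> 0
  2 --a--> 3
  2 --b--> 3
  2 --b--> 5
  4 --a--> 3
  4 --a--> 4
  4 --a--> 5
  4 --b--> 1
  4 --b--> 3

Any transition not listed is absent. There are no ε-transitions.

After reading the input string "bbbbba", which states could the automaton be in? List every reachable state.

∅

Start in {0}.
Read 'b': 0→{2}; now {2}.
Read 'b': 2→{3, 5}; now {3, 5}.
Read 'b': 3→∅, 5→∅; now ∅.
The set is empty and remains empty for the remaining 3 symbols.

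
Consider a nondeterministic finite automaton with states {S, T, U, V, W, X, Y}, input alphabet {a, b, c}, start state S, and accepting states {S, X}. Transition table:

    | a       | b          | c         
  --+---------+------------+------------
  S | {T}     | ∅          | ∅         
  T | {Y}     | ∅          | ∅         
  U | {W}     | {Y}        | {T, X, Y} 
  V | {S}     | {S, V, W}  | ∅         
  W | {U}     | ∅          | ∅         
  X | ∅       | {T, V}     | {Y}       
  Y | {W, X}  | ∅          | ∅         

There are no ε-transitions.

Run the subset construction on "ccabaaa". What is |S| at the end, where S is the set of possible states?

0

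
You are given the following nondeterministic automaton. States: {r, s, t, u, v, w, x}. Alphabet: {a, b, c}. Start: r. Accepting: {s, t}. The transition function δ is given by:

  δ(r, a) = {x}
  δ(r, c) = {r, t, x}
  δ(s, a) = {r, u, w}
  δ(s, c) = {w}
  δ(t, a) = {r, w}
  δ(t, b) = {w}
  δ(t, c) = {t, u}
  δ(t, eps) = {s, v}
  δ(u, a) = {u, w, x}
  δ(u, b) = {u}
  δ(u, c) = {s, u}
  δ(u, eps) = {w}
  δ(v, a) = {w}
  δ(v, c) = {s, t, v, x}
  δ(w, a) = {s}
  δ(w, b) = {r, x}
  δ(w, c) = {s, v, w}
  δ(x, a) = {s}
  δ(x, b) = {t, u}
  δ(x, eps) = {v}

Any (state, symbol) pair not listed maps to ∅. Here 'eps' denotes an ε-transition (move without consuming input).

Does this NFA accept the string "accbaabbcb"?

Yes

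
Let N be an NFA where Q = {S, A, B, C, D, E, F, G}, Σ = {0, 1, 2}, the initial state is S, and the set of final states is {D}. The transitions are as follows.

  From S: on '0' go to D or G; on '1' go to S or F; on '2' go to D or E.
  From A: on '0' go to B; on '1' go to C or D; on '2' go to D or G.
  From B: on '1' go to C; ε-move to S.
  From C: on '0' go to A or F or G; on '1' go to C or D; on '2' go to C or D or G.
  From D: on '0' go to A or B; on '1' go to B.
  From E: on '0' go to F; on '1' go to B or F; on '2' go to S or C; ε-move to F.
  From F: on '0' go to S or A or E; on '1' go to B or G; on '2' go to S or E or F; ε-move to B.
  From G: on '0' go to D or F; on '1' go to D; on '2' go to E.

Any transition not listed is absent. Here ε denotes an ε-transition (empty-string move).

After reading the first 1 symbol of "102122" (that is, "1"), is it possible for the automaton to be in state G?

Start in {S}.
Read '1': S→{S, F}; union {S, F}; ε-closure = {S, B, F}.
State G is not in {S, B, F}.

No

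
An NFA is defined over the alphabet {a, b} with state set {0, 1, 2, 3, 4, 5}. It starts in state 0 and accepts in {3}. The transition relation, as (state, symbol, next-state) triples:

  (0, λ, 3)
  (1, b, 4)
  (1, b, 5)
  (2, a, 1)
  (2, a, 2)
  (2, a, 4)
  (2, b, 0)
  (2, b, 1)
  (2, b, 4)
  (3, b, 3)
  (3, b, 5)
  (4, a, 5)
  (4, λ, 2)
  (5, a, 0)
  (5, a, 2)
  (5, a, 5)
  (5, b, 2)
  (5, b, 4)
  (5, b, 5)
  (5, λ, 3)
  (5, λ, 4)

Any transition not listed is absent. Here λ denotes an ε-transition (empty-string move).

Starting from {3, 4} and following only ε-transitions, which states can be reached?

Begin with {3, 4}.
ε-move 4 → 2; add 2.

{2, 3, 4}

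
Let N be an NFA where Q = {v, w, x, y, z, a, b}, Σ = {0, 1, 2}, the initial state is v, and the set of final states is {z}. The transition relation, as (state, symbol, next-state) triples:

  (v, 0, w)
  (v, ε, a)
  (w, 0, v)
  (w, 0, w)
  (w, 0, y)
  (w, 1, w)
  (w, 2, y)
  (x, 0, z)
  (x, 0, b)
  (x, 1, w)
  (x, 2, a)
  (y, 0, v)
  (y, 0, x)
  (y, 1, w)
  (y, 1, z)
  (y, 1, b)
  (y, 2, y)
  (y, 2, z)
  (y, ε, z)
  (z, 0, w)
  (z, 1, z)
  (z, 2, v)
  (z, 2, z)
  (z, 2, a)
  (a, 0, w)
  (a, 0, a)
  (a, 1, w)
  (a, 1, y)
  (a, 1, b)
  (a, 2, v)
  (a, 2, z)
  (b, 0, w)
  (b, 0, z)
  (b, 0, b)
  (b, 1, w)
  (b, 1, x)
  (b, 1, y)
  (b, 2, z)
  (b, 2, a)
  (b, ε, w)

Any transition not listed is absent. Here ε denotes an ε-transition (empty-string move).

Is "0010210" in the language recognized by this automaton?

Yes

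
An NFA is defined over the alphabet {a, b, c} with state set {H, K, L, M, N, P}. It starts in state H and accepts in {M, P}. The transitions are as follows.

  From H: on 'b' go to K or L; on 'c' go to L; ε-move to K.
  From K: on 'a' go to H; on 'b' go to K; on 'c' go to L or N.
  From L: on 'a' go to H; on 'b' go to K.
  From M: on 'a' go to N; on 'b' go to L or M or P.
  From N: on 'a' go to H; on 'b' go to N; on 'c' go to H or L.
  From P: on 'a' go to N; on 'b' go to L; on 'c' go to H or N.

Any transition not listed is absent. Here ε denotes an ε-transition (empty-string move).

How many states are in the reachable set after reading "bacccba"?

Start: ε-closure({H}) = {H, K}.
Read 'b': {H, K} → {K, L}.
Read 'a': {K, L} → {H, K}.
Read 'c': {H, K} → {L, N}.
Read 'c': {L, N} → {H, K, L}.
Read 'c': {H, K, L} → {L, N}.
Read 'b': {L, N} → {K, N}.
Read 'a': {K, N} → {H, K}.
That set has 2 states.

2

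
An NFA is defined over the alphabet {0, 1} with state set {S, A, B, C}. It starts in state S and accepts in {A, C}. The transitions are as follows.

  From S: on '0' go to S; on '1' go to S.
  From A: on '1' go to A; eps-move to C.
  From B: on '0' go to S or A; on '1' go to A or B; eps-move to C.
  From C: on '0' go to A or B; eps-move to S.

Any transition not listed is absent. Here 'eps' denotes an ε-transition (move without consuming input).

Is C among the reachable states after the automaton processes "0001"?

Start in {S}.
Read '0': S→{S}; now {S}.
Read '0': S→{S}; now {S}.
Read '0': S→{S}; now {S}.
Read '1': S→{S}; now {S}.
State C is not in {S}.

No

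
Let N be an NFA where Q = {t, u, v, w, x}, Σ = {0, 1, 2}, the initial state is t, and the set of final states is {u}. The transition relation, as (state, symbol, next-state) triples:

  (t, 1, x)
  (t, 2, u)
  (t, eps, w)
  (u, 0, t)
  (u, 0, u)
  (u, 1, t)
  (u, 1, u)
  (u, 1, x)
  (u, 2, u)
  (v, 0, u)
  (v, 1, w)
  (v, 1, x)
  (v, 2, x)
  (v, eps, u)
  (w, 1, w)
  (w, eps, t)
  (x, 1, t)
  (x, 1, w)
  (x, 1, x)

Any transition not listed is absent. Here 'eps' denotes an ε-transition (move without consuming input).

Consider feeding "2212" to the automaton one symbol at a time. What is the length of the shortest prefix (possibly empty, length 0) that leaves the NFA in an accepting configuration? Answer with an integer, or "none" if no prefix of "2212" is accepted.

Start: ε-closure({t}) = {t, w}.
Read '2': t→{u}, w→∅; now {u}.
None of the earlier sets intersect F, but {u} does.

1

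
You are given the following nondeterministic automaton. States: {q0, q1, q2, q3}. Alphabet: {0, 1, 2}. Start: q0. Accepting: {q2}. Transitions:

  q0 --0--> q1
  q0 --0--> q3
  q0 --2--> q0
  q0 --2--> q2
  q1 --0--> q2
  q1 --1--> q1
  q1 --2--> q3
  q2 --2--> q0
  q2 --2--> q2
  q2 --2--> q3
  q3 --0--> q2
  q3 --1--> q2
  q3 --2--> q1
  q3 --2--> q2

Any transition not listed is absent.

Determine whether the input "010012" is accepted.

No

Start in {q0}.
Read '0': q0→{q1, q3}; now {q1, q3}.
Read '1': q1→{q1}, q3→{q2}; now {q1, q2}.
Read '0': q1→{q2}, q2→∅; now {q2}.
Read '0': q2→∅; now ∅.
The set is empty and remains empty for the remaining 2 symbols.
The final set ∅ contains no accepting state.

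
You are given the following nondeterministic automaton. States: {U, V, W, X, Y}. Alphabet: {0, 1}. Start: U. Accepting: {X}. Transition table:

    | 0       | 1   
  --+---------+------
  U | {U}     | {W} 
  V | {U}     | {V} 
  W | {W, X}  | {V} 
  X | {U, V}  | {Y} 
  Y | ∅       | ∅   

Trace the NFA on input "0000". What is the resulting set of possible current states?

Start in {U}.
Read '0': U→{U}; now {U}.
Read '0': U→{U}; now {U}.
Read '0': U→{U}; now {U}.
Read '0': U→{U}; now {U}.

{U}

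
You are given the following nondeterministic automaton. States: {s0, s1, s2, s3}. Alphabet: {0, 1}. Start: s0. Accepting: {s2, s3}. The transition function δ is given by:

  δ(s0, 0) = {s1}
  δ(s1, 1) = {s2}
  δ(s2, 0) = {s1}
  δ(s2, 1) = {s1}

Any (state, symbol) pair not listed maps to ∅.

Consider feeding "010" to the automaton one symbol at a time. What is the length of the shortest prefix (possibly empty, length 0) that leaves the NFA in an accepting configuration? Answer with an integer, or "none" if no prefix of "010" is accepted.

2

Start in {s0}.
Read '0': s0→{s1}; now {s1}.
Read '1': s1→{s2}; now {s2}.
None of the earlier sets intersect F, but {s2} does.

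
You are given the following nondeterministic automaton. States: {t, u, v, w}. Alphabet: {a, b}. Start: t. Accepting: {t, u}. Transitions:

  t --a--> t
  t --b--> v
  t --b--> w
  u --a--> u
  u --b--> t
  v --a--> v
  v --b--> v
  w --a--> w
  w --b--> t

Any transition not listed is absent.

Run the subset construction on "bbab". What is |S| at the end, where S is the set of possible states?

Start in {t}.
Read 'b': t→{v, w}; now {v, w}.
Read 'b': v→{v}, w→{t}; now {t, v}.
Read 'a': t→{t}, v→{v}; now {t, v}.
Read 'b': t→{v, w}, v→{v}; now {v, w}.
That set has 2 states.

2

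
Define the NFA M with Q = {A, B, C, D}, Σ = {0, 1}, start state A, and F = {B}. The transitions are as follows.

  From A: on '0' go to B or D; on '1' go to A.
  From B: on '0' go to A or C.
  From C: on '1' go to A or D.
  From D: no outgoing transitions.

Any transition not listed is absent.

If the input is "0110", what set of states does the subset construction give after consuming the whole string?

Start in {A}.
Read '0': A→{B, D}; now {B, D}.
Read '1': B→∅, D→∅; now ∅.
The set is empty and remains empty for the remaining 2 symbols.

∅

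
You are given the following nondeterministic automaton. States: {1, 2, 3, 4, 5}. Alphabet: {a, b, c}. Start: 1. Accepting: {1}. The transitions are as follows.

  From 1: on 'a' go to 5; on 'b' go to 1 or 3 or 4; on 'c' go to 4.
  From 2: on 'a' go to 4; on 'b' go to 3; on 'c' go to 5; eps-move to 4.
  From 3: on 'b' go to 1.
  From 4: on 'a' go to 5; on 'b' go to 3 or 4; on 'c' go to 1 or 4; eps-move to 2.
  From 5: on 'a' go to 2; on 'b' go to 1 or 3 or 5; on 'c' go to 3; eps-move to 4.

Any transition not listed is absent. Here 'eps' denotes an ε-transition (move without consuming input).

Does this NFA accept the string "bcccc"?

Yes

Start in {1}.
Read 'b': 1→{1, 3, 4}; union {1, 3, 4}; ε-closure = {1, 2, 3, 4}.
Read 'c': 1→{4}, 2→{5}, 3→∅, 4→{1, 4}; union {1, 4, 5}; ε-closure = {1, 2, 4, 5}.
Read 'c': 1→{4}, 2→{5}, 4→{1, 4}, 5→{3}; union {1, 3, 4, 5}; ε-closure = {1, 2, 3, 4, 5}.
Read 'c': 1→{4}, 2→{5}, 3→∅, 4→{1, 4}, 5→{3}; union {1, 3, 4, 5}; ε-closure = {1, 2, 3, 4, 5}.
Read 'c': 1→{4}, 2→{5}, 3→∅, 4→{1, 4}, 5→{3}; union {1, 3, 4, 5}; ε-closure = {1, 2, 3, 4, 5}.
The final set {1, 2, 3, 4, 5} contains the accepting state 1.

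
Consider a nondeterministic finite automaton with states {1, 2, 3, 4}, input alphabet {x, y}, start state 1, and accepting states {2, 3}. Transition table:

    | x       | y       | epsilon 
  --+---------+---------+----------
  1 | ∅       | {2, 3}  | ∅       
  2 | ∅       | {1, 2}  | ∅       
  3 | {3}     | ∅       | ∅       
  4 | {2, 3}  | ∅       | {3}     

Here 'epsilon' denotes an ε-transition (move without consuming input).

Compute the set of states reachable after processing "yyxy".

Start in {1}.
Read 'y': 1→{2, 3}; now {2, 3}.
Read 'y': 2→{1, 2}, 3→∅; now {1, 2}.
Read 'x': 1→∅, 2→∅; now ∅.
The set is empty and remains empty for the remaining 1 symbol.

∅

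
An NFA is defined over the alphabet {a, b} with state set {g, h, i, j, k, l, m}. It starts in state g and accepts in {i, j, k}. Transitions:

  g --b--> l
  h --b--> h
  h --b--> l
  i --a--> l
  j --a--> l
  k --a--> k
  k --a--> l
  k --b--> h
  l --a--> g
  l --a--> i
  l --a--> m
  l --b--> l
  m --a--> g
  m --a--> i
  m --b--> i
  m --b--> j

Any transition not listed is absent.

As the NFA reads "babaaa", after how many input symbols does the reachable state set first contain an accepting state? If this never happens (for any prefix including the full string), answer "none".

Start in {g}.
Read 'b': {g} → {l}.
Read 'a': {l} → {g, i, m}.
None of the earlier sets intersect F, but {g, i, m} does.

2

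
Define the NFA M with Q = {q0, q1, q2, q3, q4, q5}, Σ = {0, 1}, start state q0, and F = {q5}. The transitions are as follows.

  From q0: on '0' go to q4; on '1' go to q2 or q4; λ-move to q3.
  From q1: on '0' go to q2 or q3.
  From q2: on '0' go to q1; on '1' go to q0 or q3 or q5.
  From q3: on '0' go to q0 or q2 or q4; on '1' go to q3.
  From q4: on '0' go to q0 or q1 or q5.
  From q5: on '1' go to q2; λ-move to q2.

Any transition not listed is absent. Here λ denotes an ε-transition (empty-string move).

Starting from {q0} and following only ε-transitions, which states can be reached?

{q0, q3}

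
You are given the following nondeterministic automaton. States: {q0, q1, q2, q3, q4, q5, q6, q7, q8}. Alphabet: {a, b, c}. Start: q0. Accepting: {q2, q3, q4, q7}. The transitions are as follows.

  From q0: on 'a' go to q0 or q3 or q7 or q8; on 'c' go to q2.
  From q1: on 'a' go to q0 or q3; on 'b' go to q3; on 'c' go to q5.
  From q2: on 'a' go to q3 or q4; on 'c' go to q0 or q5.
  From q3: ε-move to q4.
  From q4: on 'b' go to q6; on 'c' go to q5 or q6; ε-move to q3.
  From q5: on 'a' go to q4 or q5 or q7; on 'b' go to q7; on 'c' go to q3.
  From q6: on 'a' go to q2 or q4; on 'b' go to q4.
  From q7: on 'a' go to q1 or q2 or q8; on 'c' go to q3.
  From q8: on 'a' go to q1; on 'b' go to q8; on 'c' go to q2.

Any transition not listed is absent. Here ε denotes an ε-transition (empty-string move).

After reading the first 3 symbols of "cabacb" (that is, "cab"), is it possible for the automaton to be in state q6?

Start in {q0}.
Read 'c': q0→{q2}; now {q2}.
Read 'a': q2→{q3, q4}; now {q3, q4}.
Read 'b': q3→∅, q4→{q6}; now {q6}.
State q6 is in {q6}.

Yes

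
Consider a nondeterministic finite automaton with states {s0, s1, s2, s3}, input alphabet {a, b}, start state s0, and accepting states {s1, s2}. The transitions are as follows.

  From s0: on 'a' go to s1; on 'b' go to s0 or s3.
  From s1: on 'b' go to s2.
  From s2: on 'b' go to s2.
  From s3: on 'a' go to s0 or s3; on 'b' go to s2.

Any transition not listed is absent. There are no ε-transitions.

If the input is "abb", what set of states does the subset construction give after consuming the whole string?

{s2}

Start in {s0}.
Read 'a': s0→{s1}; now {s1}.
Read 'b': s1→{s2}; now {s2}.
Read 'b': s2→{s2}; now {s2}.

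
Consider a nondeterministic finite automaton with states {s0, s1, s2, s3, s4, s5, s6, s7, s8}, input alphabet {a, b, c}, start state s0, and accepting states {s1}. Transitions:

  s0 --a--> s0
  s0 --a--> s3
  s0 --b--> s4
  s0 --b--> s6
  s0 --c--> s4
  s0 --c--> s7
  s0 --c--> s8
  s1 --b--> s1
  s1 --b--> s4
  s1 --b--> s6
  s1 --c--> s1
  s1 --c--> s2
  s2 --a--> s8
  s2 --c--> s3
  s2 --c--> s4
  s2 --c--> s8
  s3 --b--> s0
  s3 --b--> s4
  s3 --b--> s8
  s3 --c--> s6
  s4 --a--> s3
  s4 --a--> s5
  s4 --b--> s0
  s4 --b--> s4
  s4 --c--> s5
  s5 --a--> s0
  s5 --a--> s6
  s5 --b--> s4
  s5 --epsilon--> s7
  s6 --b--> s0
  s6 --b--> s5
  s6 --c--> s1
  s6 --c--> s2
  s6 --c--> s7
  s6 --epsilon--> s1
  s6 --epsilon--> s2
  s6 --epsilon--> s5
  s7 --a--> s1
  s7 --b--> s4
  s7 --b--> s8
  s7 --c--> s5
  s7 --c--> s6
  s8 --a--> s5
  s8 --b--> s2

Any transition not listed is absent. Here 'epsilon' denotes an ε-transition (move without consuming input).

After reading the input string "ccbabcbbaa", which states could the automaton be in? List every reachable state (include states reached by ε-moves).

Start in {s0}.
Read 'c': {s0} → {s4, s7, s8}.
Read 'c': {s4, s7, s8} → {s1, s2, s5, s6, s7}.
Read 'b': {s1, s2, s5, s6, s7} → {s0, s1, s2, s4, s5, s6, s7, s8}.
Read 'a': {s0, s1, s2, s4, s5, s6, s7, s8} → {s0, s1, s2, s3, s5, s6, s7, s8}.
Read 'b': {s0, s1, s2, s3, s5, s6, s7, s8} → {s0, s1, s2, s4, s5, s6, s7, s8}.
Read 'c': {s0, s1, s2, s4, s5, s6, s7, s8} → {s1, s2, s3, s4, s5, s6, s7, s8}.
Read 'b': {s1, s2, s3, s4, s5, s6, s7, s8} → {s0, s1, s2, s4, s5, s6, s7, s8}.
Read 'b': {s0, s1, s2, s4, s5, s6, s7, s8} → {s0, s1, s2, s4, s5, s6, s7, s8}.
Read 'a': {s0, s1, s2, s4, s5, s6, s7, s8} → {s0, s1, s2, s3, s5, s6, s7, s8}.
Read 'a': {s0, s1, s2, s3, s5, s6, s7, s8} → {s0, s1, s2, s3, s5, s6, s7, s8}.

{s0, s1, s2, s3, s5, s6, s7, s8}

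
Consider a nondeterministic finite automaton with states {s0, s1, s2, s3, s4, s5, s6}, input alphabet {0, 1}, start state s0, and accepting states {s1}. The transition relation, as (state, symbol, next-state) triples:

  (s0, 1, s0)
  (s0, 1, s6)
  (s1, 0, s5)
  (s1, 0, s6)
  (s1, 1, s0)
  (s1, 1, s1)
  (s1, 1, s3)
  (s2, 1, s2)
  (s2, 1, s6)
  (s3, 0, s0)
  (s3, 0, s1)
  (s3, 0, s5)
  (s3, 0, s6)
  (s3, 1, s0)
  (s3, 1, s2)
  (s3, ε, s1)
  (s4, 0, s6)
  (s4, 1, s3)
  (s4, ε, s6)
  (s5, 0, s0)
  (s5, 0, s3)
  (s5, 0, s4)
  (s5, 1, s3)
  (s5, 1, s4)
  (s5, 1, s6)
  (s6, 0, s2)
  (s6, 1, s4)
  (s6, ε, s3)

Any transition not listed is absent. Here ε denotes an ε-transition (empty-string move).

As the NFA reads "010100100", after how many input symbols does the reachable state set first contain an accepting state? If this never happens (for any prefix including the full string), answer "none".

Start in {s0}.
Read '0': s0→∅; now ∅.
The set is empty and remains empty for the remaining 8 symbols.
No reachable set along the way intersects F.

none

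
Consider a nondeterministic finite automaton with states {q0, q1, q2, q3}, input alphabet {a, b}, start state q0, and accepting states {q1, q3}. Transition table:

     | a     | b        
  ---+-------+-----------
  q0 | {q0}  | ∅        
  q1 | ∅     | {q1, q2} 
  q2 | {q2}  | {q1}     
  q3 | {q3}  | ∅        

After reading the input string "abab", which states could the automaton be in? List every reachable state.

∅

Start in {q0}.
Read 'a': {q0} → {q0}.
Read 'b': {q0} → ∅.
The set is empty and remains empty for the remaining 2 symbols.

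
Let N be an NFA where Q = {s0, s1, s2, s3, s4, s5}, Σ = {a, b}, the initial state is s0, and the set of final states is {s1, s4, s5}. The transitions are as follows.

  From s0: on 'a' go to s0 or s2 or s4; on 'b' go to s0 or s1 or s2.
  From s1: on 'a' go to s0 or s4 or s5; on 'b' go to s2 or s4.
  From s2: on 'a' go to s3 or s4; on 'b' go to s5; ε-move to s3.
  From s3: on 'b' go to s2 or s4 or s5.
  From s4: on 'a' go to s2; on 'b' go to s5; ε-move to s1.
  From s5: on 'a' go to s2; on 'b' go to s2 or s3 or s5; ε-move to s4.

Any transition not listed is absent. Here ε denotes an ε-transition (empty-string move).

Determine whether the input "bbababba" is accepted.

Yes

Start in {s0}.
Read 'b': s0→{s0, s1, s2}; union {s0, s1, s2}; ε-closure = {s0, s1, s2, s3}.
Read 'b': s0→{s0, s1, s2}, s1→{s2, s4}, s2→{s5}, s3→{s2, s4, s5}; union {s0, s1, s2, s4, s5}; ε-closure = {s0, s1, s2, s3, s4, s5}.
Read 'a': s0→{s0, s2, s4}, s1→{s0, s4, s5}, s2→{s3, s4}, s3→∅, s4→{s2}, s5→{s2}; union {s0, s2, s3, s4, s5}; ε-closure = {s0, s1, s2, s3, s4, s5}.
Read 'b': s0→{s0, s1, s2}, s1→{s2, s4}, s2→{s5}, s3→{s2, s4, s5}, s4→{s5}, s5→{s2, s3, s5}; now {s0, s1, s2, s3, s4, s5}.
Read 'a': s0→{s0, s2, s4}, s1→{s0, s4, s5}, s2→{s3, s4}, s3→∅, s4→{s2}, s5→{s2}; union {s0, s2, s3, s4, s5}; ε-closure = {s0, s1, s2, s3, s4, s5}.
Read 'b': s0→{s0, s1, s2}, s1→{s2, s4}, s2→{s5}, s3→{s2, s4, s5}, s4→{s5}, s5→{s2, s3, s5}; now {s0, s1, s2, s3, s4, s5}.
Read 'b': s0→{s0, s1, s2}, s1→{s2, s4}, s2→{s5}, s3→{s2, s4, s5}, s4→{s5}, s5→{s2, s3, s5}; now {s0, s1, s2, s3, s4, s5}.
Read 'a': s0→{s0, s2, s4}, s1→{s0, s4, s5}, s2→{s3, s4}, s3→∅, s4→{s2}, s5→{s2}; union {s0, s2, s3, s4, s5}; ε-closure = {s0, s1, s2, s3, s4, s5}.
The final set {s0, s1, s2, s3, s4, s5} contains the accepting states s1, s4, s5.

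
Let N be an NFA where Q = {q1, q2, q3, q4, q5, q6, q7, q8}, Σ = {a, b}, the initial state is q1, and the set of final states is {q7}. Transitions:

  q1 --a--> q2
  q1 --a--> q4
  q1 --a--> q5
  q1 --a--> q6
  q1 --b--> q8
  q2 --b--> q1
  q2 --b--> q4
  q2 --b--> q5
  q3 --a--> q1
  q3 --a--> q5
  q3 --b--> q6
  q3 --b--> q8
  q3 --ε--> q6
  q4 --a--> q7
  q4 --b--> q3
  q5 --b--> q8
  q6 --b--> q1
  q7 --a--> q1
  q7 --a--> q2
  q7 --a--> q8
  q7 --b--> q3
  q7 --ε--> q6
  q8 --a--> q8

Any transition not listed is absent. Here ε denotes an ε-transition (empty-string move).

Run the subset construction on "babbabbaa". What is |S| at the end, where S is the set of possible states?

Start in {q1}.
Read 'b': q1→{q8}; now {q8}.
Read 'a': q8→{q8}; now {q8}.
Read 'b': q8→∅; now ∅.
The set is empty and remains empty for the remaining 6 symbols.
That set has 0 states.

0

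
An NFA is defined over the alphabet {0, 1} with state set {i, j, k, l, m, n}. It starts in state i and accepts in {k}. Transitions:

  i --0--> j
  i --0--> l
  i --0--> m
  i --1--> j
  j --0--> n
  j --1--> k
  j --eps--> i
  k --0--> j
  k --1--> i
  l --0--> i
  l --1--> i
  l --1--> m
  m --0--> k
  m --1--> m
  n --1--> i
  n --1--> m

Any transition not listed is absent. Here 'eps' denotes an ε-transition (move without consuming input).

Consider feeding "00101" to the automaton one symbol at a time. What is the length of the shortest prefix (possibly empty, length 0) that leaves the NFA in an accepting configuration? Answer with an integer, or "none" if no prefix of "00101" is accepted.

Start in {i}.
Read '0': i→{j, l, m}; union {j, l, m}; ε-closure = {i, j, l, m}.
Read '0': i→{j, l, m}, j→{n}, l→{i}, m→{k}; now {i, j, k, l, m, n}.
None of the earlier sets intersect F, but {i, j, k, l, m, n} does.

2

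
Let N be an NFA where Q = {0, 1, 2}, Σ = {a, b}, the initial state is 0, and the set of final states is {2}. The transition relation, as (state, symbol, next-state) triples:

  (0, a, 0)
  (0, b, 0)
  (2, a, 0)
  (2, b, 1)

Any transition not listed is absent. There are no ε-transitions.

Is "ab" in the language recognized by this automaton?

No

Start in {0}.
Read 'a': 0→{0}; now {0}.
Read 'b': 0→{0}; now {0}.
The final set {0} contains no accepting state.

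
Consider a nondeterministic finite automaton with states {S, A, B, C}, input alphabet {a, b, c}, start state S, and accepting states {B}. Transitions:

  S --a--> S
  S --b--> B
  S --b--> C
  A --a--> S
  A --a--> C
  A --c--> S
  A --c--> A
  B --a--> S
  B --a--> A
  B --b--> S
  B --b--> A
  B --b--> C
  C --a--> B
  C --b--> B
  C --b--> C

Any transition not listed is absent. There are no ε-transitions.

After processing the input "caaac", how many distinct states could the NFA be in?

0

Start in {S}.
Read 'c': {S} → ∅.
The set is empty and remains empty for the remaining 4 symbols.
That set has 0 states.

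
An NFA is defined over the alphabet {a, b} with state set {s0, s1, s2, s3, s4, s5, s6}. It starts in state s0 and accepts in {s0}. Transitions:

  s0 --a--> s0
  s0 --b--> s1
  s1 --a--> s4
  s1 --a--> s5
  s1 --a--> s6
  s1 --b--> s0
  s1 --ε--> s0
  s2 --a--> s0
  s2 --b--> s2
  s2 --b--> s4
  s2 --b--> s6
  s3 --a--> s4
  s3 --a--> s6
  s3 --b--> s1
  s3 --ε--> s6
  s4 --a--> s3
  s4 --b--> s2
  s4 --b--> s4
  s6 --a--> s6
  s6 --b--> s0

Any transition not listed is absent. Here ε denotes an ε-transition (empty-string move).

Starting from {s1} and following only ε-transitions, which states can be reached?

{s0, s1}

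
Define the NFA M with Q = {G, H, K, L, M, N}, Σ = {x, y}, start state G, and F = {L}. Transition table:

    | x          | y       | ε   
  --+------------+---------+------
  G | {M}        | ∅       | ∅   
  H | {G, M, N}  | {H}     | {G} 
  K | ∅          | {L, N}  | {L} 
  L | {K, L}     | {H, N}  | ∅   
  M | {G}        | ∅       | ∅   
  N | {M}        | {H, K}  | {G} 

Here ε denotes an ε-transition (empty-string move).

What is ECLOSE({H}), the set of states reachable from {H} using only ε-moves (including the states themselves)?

Begin with {H}.
ε-move H → G; add G.

{G, H}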